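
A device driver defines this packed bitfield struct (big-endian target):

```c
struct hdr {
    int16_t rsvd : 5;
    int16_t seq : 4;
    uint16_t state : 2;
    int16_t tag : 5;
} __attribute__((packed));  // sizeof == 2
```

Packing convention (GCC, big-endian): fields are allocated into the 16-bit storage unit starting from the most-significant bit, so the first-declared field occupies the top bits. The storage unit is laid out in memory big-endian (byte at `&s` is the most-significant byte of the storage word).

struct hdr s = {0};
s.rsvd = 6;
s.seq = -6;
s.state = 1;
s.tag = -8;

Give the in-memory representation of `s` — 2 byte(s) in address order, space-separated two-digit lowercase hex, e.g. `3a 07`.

rsvd:5 = 6 → 0x6 << 11 → word 0x3000
seq:4 = -6 → 0xa << 7 → word 0x3500
state:2 = 1 → 0x1 << 5 → word 0x3520
tag:5 = -8 → 0x18 << 0 → word 0x3538
word = 0x3538 → big-endian bytes:
  [0]=0x35  [1]=0x38

35 38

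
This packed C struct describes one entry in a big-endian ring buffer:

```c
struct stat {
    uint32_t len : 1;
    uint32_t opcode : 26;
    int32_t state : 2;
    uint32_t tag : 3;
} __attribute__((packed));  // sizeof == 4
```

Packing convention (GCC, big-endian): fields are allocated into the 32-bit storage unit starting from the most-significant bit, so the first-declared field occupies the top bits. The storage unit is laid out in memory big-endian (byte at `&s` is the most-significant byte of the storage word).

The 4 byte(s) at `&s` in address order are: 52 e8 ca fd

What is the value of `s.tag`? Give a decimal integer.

[0]=0x52 [1]=0xe8 [2]=0xca [3]=0xfd (big-endian) → word 0x52e8cafd
len [31+:1] = (word>>31) & 0x1 = 0
opcode [5+:26] = (word>>5) & 0x3ffffff = 43468375
state [3+:2] = (word>>3) & 0x3 = 3
tag [0+:3] = (word>>0) & 0x7 = 5  ←

5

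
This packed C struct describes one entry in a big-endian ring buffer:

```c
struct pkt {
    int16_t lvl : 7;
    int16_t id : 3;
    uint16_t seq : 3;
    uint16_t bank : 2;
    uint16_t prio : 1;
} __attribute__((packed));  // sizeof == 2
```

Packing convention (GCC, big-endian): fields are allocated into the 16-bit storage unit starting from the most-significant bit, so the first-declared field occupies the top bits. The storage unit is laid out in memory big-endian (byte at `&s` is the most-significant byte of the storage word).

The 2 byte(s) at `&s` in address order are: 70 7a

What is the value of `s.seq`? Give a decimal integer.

7

[0]=0x70 [1]=0x7a (big-endian) → word 0x707a
lvl [9+:7] = (word>>9) & 0x7f = 56
id [6+:3] = (word>>6) & 0x7 = 1
seq [3+:3] = (word>>3) & 0x7 = 7  ←
bank [1+:2] = (word>>1) & 0x3 = 1
prio [0+:1] = (word>>0) & 0x1 = 0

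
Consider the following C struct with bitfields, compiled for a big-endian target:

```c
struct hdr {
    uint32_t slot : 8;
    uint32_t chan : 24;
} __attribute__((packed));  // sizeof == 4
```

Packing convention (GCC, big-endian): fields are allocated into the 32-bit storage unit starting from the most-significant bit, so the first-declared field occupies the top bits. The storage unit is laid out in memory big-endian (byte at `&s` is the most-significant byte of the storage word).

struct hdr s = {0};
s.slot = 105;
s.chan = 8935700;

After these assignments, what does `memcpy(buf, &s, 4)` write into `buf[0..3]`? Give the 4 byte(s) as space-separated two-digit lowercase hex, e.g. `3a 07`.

69 88 59 14

slot:8 = 105 → 0x69 << 24 → word 0x69000000
chan:24 = 8935700 → 0x885914 << 0 → word 0x69885914
word = 0x69885914 → big-endian bytes:
  [0]=0x69  [1]=0x88  [2]=0x59  [3]=0x14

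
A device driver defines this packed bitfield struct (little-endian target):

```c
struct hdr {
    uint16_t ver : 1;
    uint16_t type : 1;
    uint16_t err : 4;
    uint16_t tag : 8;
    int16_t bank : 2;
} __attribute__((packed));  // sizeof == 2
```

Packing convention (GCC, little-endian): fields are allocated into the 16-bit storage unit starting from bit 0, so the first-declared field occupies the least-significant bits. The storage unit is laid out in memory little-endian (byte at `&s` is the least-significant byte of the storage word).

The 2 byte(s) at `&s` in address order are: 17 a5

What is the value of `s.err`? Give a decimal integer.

5

[0]=0x17 [1]=0xa5 (little-endian) → word 0xa517
ver [0+:1] = (word>>0) & 0x1 = 1
type [1+:1] = (word>>1) & 0x1 = 1
err [2+:4] = (word>>2) & 0xf = 5  ←
tag [6+:8] = (word>>6) & 0xff = 148
bank [14+:2] = (word>>14) & 0x3 = 2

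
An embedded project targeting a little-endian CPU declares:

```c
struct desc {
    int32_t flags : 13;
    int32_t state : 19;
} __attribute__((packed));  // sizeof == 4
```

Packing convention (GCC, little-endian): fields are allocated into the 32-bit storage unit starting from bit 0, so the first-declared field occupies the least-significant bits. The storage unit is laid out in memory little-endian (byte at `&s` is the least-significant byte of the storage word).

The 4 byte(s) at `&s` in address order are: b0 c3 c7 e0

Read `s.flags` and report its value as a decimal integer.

944

[0]=0xb0 [1]=0xc3 [2]=0xc7 [3]=0xe0 (little-endian) → word 0xe0c7c3b0
flags:13 @ bit 0 → (0xe0c7c3b0>>0)&0x1fff = 0x3b0  ←
state:19 @ bit 13 → (0xe0c7c3b0>>13)&0x7ffff = 0x7063e
flags signed 13b, MSB=0: value = 944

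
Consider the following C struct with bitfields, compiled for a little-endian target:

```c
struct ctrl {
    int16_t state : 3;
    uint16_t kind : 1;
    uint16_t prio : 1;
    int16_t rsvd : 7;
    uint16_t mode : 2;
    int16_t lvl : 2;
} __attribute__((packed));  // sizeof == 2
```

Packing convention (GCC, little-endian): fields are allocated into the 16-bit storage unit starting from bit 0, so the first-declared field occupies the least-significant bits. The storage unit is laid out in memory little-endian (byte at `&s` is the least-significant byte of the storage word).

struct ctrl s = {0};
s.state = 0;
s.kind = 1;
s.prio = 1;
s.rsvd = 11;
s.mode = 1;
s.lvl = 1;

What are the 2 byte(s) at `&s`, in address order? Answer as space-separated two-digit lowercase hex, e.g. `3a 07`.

state:3 = 0 → 0x0 << 0 → word 0x0000
kind:1 = 1 → 0x1 << 3 → word 0x0008
prio:1 = 1 → 0x1 << 4 → word 0x0018
rsvd:7 = 11 → 0xb << 5 → word 0x0178
mode:2 = 1 → 0x1 << 12 → word 0x1178
lvl:2 = 1 → 0x1 << 14 → word 0x5178
word = 0x5178 → little-endian bytes:
  [0]=0x78  [1]=0x51

78 51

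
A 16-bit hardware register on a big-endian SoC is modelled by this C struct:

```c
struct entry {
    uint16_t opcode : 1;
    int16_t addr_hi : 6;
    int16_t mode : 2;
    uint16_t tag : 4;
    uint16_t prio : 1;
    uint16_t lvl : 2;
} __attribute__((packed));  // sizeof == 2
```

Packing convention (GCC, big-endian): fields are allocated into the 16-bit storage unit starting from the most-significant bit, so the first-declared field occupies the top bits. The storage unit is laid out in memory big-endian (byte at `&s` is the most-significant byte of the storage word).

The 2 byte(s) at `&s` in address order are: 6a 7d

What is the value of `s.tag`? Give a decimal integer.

15

[0]=0x6a [1]=0x7d (big-endian) → word 0x6a7d
opcode:1 @ bit 15 → (0x6a7d>>15)&0x1 = 0x0
addr_hi:6 @ bit 9 → (0x6a7d>>9)&0x3f = 0x35
mode:2 @ bit 7 → (0x6a7d>>7)&0x3 = 0x0
tag:4 @ bit 3 → (0x6a7d>>3)&0xf = 0xf  ←
prio:1 @ bit 2 → (0x6a7d>>2)&0x1 = 0x1
lvl:2 @ bit 0 → (0x6a7d>>0)&0x3 = 0x1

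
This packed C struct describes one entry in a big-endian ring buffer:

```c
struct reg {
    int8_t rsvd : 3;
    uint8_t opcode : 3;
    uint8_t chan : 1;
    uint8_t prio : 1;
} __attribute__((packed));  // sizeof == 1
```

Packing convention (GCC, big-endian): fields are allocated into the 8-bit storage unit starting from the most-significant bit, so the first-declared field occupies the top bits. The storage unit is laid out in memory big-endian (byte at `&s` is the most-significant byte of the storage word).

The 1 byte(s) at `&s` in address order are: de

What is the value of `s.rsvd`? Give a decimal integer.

[0]=0xde (big-endian) → word 0xde
rsvd [5+:3] = (word>>5) & 0x7 = 6  ←
opcode [2+:3] = (word>>2) & 0x7 = 7
chan [1+:1] = (word>>1) & 0x1 = 1
prio [0+:1] = (word>>0) & 0x1 = 0
rsvd signed 3b, MSB=1: 6 - 8 = -2

-2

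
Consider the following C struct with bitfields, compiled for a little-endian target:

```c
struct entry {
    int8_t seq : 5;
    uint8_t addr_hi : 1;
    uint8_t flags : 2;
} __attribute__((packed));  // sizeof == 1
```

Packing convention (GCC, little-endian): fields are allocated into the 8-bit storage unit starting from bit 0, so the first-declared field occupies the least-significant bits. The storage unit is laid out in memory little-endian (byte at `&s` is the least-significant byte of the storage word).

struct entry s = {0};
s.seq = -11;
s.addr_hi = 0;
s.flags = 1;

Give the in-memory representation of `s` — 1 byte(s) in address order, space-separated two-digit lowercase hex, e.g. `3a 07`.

55

[0+:5] seq=-11 & 0x1f = 0x15; word=0x15
[5+:1] addr_hi=0 & 0x1 = 0x0; word=0x15
[6+:2] flags=1 & 0x3 = 0x1; word=0x55
word = 0x55 → little-endian bytes:
  [0]=0x55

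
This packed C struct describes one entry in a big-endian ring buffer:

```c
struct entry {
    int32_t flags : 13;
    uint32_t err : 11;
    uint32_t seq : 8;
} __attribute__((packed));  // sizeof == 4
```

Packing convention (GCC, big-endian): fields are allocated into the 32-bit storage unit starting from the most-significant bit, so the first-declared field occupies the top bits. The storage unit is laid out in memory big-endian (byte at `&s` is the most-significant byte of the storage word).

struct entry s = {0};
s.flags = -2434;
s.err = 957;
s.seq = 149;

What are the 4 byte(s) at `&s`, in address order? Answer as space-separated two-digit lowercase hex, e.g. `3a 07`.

b3 f3 bd 95

flags (13b) val=-2434 bits=0x167e at bit 19: 0xb3f00000
err (11b) val=957 bits=0x3bd at bit 8: 0xb3f3bd00
seq (8b) val=149 bits=0x95 at bit 0: 0xb3f3bd95
word = 0xb3f3bd95 → big-endian bytes:
  [0]=0xb3  [1]=0xf3  [2]=0xbd  [3]=0x95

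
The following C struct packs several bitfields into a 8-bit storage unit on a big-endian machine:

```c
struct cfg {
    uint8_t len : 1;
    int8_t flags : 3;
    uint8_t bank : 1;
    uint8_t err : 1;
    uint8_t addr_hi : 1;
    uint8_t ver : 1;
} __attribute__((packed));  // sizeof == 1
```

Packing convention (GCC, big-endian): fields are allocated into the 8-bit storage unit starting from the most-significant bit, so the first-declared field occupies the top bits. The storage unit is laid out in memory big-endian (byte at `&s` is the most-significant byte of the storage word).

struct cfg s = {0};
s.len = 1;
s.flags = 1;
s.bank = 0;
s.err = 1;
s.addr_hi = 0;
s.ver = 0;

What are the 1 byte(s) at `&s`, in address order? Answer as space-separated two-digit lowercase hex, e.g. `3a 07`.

[7+:1] len=1 & 0x1 = 0x1; word=0x80
[4+:3] flags=1 & 0x7 = 0x1; word=0x90
[3+:1] bank=0 & 0x1 = 0x0; word=0x90
[2+:1] err=1 & 0x1 = 0x1; word=0x94
[1+:1] addr_hi=0 & 0x1 = 0x0; word=0x94
[0+:1] ver=0 & 0x1 = 0x0; word=0x94
word = 0x94 → big-endian bytes:
  [0]=0x94

94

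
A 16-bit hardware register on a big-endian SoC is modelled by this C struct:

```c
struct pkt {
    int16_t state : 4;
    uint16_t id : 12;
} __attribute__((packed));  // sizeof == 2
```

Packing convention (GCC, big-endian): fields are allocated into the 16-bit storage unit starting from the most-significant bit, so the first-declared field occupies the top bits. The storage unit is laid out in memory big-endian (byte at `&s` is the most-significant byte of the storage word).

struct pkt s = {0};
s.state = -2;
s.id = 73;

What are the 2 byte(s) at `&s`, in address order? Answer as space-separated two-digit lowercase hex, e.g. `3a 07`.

e0 49

state (4b) val=-2 bits=0xe at bit 12: 0xe000
id (12b) val=73 bits=0x49 at bit 0: 0xe049
word = 0xe049 → big-endian bytes:
  [0]=0xe0  [1]=0x49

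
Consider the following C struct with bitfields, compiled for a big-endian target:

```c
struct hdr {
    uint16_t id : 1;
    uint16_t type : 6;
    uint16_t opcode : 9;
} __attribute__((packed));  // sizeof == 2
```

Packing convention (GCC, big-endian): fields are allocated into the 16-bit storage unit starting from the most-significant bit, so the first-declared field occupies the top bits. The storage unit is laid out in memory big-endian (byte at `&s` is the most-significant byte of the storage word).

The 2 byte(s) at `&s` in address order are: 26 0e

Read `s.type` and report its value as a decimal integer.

19

[0]=0x26 [1]=0x0e (big-endian) → word 0x260e
id:1 @ bit 15 → (0x260e>>15)&0x1 = 0x0
type:6 @ bit 9 → (0x260e>>9)&0x3f = 0x13  ←
opcode:9 @ bit 0 → (0x260e>>0)&0x1ff = 0xe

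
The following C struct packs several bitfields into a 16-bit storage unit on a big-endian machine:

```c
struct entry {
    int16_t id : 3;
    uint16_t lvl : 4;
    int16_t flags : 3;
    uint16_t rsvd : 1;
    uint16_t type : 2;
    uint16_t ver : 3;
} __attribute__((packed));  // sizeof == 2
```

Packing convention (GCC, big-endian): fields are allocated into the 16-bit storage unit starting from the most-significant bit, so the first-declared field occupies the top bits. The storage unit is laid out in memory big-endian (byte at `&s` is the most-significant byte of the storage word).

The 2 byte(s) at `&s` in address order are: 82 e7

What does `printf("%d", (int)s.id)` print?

-4

[0]=0x82 [1]=0xe7 (big-endian) → word 0x82e7
id [13+:3] = (word>>13) & 0x7 = 4  ←
lvl [9+:4] = (word>>9) & 0xf = 1
flags [6+:3] = (word>>6) & 0x7 = 3
rsvd [5+:1] = (word>>5) & 0x1 = 1
type [3+:2] = (word>>3) & 0x3 = 0
ver [0+:3] = (word>>0) & 0x7 = 7
id signed 3b, MSB=1: 4 - 8 = -4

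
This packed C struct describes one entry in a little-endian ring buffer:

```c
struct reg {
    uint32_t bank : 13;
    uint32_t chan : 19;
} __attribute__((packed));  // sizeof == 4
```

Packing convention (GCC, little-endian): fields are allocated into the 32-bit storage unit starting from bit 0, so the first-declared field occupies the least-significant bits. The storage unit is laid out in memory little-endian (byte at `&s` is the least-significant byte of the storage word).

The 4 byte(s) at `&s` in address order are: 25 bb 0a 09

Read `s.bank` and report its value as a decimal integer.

6949

[0]=0x25 [1]=0xbb [2]=0x0a [3]=0x09 (little-endian) → word 0x090abb25
bank [0+:13] = (word>>0) & 0x1fff = 6949  ←
chan [13+:19] = (word>>13) & 0x7ffff = 18517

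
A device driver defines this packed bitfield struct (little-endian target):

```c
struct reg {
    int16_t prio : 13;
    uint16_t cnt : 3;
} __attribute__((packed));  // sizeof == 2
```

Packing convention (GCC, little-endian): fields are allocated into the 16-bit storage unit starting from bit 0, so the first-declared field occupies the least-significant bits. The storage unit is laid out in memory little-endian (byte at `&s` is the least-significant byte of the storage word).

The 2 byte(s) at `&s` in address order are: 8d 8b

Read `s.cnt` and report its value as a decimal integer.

4

[0]=0x8d [1]=0x8b (little-endian) → word 0x8b8d
prio [0+:13] = (word>>0) & 0x1fff = 2957
cnt [13+:3] = (word>>13) & 0x7 = 4  ←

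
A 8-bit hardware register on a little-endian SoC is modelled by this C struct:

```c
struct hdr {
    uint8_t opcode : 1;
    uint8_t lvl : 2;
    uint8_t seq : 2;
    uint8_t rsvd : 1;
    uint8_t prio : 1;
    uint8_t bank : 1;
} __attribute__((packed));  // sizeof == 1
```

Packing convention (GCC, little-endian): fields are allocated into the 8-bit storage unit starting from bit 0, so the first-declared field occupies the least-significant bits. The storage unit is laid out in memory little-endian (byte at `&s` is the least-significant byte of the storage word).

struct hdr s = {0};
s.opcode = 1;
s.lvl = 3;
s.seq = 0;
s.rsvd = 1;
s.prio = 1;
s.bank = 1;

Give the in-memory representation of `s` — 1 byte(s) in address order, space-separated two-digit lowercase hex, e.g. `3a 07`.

[0+:1] opcode=1 & 0x1 = 0x1; word=0x01
[1+:2] lvl=3 & 0x3 = 0x3; word=0x07
[3+:2] seq=0 & 0x3 = 0x0; word=0x07
[5+:1] rsvd=1 & 0x1 = 0x1; word=0x27
[6+:1] prio=1 & 0x1 = 0x1; word=0x67
[7+:1] bank=1 & 0x1 = 0x1; word=0xe7
word = 0xe7 → little-endian bytes:
  [0]=0xe7

e7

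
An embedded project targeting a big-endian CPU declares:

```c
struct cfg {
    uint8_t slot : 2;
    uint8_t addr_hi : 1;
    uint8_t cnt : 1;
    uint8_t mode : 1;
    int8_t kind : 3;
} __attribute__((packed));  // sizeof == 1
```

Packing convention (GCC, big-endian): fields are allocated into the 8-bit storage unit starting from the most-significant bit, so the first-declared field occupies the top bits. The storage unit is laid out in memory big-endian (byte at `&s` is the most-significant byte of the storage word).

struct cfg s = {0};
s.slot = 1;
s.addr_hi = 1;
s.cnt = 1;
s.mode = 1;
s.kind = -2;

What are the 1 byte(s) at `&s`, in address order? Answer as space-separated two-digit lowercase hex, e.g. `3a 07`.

7e

slot:2 = 1 → 0x1 << 6 → word 0x40
addr_hi:1 = 1 → 0x1 << 5 → word 0x60
cnt:1 = 1 → 0x1 << 4 → word 0x70
mode:1 = 1 → 0x1 << 3 → word 0x78
kind:3 = -2 → 0x6 << 0 → word 0x7e
word = 0x7e → big-endian bytes:
  [0]=0x7e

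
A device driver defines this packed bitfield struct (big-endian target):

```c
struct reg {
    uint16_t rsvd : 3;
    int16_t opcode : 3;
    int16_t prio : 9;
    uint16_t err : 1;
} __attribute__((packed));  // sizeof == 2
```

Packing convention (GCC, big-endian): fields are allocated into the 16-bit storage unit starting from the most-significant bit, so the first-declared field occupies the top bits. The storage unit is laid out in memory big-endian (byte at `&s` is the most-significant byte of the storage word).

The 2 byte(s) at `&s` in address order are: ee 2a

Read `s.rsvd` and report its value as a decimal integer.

[0]=0xee [1]=0x2a (big-endian) → word 0xee2a
rsvd [13+:3] = (word>>13) & 0x7 = 7  ←
opcode [10+:3] = (word>>10) & 0x7 = 3
prio [1+:9] = (word>>1) & 0x1ff = 277
err [0+:1] = (word>>0) & 0x1 = 0

7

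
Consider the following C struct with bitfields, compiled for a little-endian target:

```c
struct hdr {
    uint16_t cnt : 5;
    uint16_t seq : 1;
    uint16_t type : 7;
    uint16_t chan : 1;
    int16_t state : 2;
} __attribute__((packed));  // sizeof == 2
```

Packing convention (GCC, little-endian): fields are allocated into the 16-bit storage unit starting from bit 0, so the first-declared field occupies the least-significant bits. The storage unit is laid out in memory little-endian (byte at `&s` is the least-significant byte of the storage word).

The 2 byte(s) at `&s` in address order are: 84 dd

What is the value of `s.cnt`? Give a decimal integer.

[0]=0x84 [1]=0xdd (little-endian) → word 0xdd84
cnt:5 @ bit 0 → (0xdd84>>0)&0x1f = 0x4  ←
seq:1 @ bit 5 → (0xdd84>>5)&0x1 = 0x0
type:7 @ bit 6 → (0xdd84>>6)&0x7f = 0x76
chan:1 @ bit 13 → (0xdd84>>13)&0x1 = 0x0
state:2 @ bit 14 → (0xdd84>>14)&0x3 = 0x3

4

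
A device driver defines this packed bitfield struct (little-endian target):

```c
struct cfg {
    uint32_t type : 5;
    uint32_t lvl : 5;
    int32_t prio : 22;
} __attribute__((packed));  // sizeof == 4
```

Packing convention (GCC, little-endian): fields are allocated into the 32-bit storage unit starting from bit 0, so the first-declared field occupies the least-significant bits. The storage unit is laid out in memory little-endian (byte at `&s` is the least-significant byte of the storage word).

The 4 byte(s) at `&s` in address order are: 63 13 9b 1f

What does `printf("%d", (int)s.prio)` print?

[0]=0x63 [1]=0x13 [2]=0x9b [3]=0x1f (little-endian) → word 0x1f9b1363
type [0+:5] = (word>>0) & 0x1f = 3
lvl [5+:5] = (word>>5) & 0x1f = 27
prio [10+:22] = (word>>10) & 0x3fffff = 517828  ←
prio signed 22b, MSB=0: value = 517828

517828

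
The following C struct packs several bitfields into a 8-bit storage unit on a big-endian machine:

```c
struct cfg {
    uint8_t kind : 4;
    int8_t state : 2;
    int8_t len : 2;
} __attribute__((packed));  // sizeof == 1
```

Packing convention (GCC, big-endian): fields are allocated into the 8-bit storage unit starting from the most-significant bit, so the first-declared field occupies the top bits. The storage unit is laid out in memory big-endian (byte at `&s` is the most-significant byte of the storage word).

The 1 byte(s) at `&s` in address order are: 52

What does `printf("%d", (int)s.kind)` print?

[0]=0x52 (big-endian) → word 0x52
kind:4 @ bit 4 → (0x52>>4)&0xf = 0x5  ←
state:2 @ bit 2 → (0x52>>2)&0x3 = 0x0
len:2 @ bit 0 → (0x52>>0)&0x3 = 0x2

5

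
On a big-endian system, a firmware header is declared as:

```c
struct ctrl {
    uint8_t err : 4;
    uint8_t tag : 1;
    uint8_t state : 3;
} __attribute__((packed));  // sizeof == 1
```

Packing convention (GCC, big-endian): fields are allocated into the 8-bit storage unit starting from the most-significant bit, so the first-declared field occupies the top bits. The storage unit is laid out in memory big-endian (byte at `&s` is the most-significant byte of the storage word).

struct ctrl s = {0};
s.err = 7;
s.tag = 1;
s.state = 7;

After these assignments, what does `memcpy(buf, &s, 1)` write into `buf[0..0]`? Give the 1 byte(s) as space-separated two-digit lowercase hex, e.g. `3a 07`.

[4+:4] err=7 & 0xf = 0x7; word=0x70
[3+:1] tag=1 & 0x1 = 0x1; word=0x78
[0+:3] state=7 & 0x7 = 0x7; word=0x7f
word = 0x7f → big-endian bytes:
  [0]=0x7f

7f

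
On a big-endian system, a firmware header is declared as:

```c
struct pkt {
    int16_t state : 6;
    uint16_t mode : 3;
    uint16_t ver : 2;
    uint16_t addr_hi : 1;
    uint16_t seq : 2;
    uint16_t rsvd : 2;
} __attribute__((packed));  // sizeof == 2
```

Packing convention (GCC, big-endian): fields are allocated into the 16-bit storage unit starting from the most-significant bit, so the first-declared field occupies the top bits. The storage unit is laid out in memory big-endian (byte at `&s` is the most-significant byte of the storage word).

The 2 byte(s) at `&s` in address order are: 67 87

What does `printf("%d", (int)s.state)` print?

25

[0]=0x67 [1]=0x87 (big-endian) → word 0x6787
state [10+:6] = (word>>10) & 0x3f = 25  ←
mode [7+:3] = (word>>7) & 0x7 = 7
ver [5+:2] = (word>>5) & 0x3 = 0
addr_hi [4+:1] = (word>>4) & 0x1 = 0
seq [2+:2] = (word>>2) & 0x3 = 1
rsvd [0+:2] = (word>>0) & 0x3 = 3
state signed 6b, MSB=0: value = 25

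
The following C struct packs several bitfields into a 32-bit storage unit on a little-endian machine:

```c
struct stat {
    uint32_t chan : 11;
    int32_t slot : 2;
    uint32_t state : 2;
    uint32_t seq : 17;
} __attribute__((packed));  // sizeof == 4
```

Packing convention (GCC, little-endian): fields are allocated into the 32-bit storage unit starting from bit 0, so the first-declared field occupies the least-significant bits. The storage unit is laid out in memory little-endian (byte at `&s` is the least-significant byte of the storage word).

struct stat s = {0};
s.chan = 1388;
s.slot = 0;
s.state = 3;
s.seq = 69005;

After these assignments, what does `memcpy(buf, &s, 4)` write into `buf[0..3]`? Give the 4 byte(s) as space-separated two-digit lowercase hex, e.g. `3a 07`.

6c e5 c6 86

chan:11 = 1388 → 0x56c << 0 → word 0x0000056c
slot:2 = 0 → 0x0 << 11 → word 0x0000056c
state:2 = 3 → 0x3 << 13 → word 0x0000656c
seq:17 = 69005 → 0x10d8d << 15 → word 0x86c6e56c
word = 0x86c6e56c → little-endian bytes:
  [0]=0x6c  [1]=0xe5  [2]=0xc6  [3]=0x86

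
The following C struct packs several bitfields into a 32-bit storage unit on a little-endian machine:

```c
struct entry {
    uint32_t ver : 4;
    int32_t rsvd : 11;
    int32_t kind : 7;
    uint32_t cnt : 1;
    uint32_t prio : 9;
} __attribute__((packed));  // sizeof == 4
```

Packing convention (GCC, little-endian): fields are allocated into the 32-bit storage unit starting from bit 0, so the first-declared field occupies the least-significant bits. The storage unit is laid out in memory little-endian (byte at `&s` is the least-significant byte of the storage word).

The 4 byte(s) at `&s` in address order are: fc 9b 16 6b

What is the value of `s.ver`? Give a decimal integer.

12

[0]=0xfc [1]=0x9b [2]=0x16 [3]=0x6b (little-endian) → word 0x6b169bfc
ver [0+:4] = (word>>0) & 0xf = 12  ←
rsvd [4+:11] = (word>>4) & 0x7ff = 447
kind [15+:7] = (word>>15) & 0x7f = 45
cnt [22+:1] = (word>>22) & 0x1 = 0
prio [23+:9] = (word>>23) & 0x1ff = 214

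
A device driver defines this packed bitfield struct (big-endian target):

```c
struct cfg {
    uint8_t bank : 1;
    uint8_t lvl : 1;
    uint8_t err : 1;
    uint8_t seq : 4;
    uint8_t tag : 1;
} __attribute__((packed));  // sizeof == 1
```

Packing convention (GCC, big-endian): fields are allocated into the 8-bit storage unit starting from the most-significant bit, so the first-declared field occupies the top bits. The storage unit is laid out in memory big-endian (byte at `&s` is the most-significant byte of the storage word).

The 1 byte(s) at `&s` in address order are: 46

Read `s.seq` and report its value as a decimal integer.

[0]=0x46 (big-endian) → word 0x46
bank:1 @ bit 7 → (0x46>>7)&0x1 = 0x0
lvl:1 @ bit 6 → (0x46>>6)&0x1 = 0x1
err:1 @ bit 5 → (0x46>>5)&0x1 = 0x0
seq:4 @ bit 1 → (0x46>>1)&0xf = 0x3  ←
tag:1 @ bit 0 → (0x46>>0)&0x1 = 0x0

3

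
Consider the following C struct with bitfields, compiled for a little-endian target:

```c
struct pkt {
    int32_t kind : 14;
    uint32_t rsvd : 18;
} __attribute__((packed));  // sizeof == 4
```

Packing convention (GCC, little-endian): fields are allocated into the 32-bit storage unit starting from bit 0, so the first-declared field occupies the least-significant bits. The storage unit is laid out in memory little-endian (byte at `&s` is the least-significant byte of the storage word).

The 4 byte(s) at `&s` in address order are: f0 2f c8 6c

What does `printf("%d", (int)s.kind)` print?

[0]=0xf0 [1]=0x2f [2]=0xc8 [3]=0x6c (little-endian) → word 0x6cc82ff0
kind [0+:14] = (word>>0) & 0x3fff = 12272  ←
rsvd [14+:18] = (word>>14) & 0x3ffff = 111392
kind signed 14b, MSB=1: 12272 - 16384 = -4112

-4112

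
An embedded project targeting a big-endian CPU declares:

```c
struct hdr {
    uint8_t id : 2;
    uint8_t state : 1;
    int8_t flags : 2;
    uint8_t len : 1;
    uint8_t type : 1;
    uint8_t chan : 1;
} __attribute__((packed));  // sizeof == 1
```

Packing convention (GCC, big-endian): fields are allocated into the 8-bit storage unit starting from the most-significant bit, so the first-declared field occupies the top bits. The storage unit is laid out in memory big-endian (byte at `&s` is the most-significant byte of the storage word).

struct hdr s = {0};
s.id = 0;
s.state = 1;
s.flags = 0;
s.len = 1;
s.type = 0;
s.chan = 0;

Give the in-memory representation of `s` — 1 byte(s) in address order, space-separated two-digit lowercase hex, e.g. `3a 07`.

24

[6+:2] id=0 & 0x3 = 0x0; word=0x00
[5+:1] state=1 & 0x1 = 0x1; word=0x20
[3+:2] flags=0 & 0x3 = 0x0; word=0x20
[2+:1] len=1 & 0x1 = 0x1; word=0x24
[1+:1] type=0 & 0x1 = 0x0; word=0x24
[0+:1] chan=0 & 0x1 = 0x0; word=0x24
word = 0x24 → big-endian bytes:
  [0]=0x24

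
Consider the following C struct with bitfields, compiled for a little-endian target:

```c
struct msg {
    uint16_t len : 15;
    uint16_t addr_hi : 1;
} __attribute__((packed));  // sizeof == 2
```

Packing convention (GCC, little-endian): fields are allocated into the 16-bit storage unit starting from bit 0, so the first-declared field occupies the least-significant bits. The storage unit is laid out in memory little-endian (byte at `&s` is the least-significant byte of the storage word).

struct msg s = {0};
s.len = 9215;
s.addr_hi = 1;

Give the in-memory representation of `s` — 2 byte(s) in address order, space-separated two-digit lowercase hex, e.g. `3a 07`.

ff a3

len (15b) val=9215 bits=0x23ff at bit 0: 0x23ff
addr_hi (1b) val=1 bits=0x1 at bit 15: 0xa3ff
word = 0xa3ff → little-endian bytes:
  [0]=0xff  [1]=0xa3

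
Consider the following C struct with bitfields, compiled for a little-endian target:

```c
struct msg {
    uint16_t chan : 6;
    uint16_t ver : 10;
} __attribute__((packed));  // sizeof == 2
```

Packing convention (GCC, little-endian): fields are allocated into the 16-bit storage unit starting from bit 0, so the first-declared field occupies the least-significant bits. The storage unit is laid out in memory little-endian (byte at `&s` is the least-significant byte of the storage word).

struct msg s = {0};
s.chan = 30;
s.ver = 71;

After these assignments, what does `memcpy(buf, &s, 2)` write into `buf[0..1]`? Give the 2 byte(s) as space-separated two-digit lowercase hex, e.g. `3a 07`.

[0+:6] chan=30 & 0x3f = 0x1e; word=0x001e
[6+:10] ver=71 & 0x3ff = 0x47; word=0x11de
word = 0x11de → little-endian bytes:
  [0]=0xde  [1]=0x11

de 11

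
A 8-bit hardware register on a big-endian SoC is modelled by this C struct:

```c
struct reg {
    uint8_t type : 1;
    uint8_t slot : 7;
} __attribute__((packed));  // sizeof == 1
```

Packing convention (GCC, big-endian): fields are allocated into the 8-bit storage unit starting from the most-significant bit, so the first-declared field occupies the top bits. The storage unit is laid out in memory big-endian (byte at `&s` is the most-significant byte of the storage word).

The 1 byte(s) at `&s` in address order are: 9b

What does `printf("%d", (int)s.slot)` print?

[0]=0x9b (big-endian) → word 0x9b
type [7+:1] = (word>>7) & 0x1 = 1
slot [0+:7] = (word>>0) & 0x7f = 27  ←

27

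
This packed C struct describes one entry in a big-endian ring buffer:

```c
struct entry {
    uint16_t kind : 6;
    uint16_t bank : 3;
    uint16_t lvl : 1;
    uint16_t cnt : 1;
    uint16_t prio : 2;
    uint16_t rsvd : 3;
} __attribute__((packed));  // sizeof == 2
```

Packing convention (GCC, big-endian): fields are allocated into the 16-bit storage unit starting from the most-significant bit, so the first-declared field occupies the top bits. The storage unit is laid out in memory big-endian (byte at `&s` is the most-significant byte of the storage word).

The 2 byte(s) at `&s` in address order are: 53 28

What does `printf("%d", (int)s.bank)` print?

6

[0]=0x53 [1]=0x28 (big-endian) → word 0x5328
kind [10+:6] = (word>>10) & 0x3f = 20
bank [7+:3] = (word>>7) & 0x7 = 6  ←
lvl [6+:1] = (word>>6) & 0x1 = 0
cnt [5+:1] = (word>>5) & 0x1 = 1
prio [3+:2] = (word>>3) & 0x3 = 1
rsvd [0+:3] = (word>>0) & 0x7 = 0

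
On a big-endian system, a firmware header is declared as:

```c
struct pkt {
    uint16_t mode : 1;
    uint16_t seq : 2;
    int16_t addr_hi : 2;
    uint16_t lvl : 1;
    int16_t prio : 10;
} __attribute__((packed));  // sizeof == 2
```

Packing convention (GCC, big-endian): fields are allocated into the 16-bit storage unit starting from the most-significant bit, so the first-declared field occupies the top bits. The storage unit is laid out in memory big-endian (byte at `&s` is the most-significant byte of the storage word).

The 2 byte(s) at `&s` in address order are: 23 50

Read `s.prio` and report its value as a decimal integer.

[0]=0x23 [1]=0x50 (big-endian) → word 0x2350
mode [15+:1] = (word>>15) & 0x1 = 0
seq [13+:2] = (word>>13) & 0x3 = 1
addr_hi [11+:2] = (word>>11) & 0x3 = 0
lvl [10+:1] = (word>>10) & 0x1 = 0
prio [0+:10] = (word>>0) & 0x3ff = 848  ←
prio signed 10b, MSB=1: 848 - 1024 = -176

-176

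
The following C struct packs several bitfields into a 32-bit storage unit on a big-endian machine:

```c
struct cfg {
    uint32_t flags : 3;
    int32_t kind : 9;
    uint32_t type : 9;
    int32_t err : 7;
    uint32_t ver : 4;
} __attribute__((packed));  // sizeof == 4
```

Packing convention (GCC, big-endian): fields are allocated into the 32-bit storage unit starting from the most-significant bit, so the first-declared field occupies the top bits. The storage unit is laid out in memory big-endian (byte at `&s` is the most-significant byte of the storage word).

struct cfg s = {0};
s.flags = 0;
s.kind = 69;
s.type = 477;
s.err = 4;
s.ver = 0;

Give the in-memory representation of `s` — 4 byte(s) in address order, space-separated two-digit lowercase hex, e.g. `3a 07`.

04 5e e8 40

flags (3b) val=0 bits=0x0 at bit 29: 0x00000000
kind (9b) val=69 bits=0x45 at bit 20: 0x04500000
type (9b) val=477 bits=0x1dd at bit 11: 0x045ee800
err (7b) val=4 bits=0x4 at bit 4: 0x045ee840
ver (4b) val=0 bits=0x0 at bit 0: 0x045ee840
word = 0x045ee840 → big-endian bytes:
  [0]=0x04  [1]=0x5e  [2]=0xe8  [3]=0x40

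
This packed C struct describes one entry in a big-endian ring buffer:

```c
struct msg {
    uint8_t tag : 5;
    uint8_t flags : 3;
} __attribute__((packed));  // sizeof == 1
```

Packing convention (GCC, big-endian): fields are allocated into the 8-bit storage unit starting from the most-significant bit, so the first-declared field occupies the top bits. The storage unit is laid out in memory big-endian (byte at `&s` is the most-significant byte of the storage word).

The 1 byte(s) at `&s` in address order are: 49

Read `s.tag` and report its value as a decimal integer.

9

[0]=0x49 (big-endian) → word 0x49
tag [3+:5] = (word>>3) & 0x1f = 9  ←
flags [0+:3] = (word>>0) & 0x7 = 1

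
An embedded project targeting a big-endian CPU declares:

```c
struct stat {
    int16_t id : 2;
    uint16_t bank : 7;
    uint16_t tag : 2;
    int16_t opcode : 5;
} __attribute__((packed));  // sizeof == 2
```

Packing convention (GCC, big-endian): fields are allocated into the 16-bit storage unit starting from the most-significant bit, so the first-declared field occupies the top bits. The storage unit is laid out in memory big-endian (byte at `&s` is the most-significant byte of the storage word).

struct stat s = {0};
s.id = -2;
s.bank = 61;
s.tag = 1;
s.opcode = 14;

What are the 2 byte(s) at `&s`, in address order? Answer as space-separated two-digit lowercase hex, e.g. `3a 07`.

id:2 = -2 → 0x2 << 14 → word 0x8000
bank:7 = 61 → 0x3d << 7 → word 0x9e80
tag:2 = 1 → 0x1 << 5 → word 0x9ea0
opcode:5 = 14 → 0xe << 0 → word 0x9eae
word = 0x9eae → big-endian bytes:
  [0]=0x9e  [1]=0xae

9e ae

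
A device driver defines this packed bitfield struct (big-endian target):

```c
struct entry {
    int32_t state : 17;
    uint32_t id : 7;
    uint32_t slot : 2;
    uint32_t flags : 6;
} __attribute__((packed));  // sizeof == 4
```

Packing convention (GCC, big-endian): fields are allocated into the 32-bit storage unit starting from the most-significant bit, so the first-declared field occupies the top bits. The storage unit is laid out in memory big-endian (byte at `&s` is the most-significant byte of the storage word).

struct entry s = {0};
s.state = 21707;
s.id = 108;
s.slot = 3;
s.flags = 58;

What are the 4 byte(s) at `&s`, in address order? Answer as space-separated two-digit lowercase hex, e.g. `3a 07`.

2a 65 ec fa

state (17b) val=21707 bits=0x54cb at bit 15: 0x2a658000
id (7b) val=108 bits=0x6c at bit 8: 0x2a65ec00
slot (2b) val=3 bits=0x3 at bit 6: 0x2a65ecc0
flags (6b) val=58 bits=0x3a at bit 0: 0x2a65ecfa
word = 0x2a65ecfa → big-endian bytes:
  [0]=0x2a  [1]=0x65  [2]=0xec  [3]=0xfa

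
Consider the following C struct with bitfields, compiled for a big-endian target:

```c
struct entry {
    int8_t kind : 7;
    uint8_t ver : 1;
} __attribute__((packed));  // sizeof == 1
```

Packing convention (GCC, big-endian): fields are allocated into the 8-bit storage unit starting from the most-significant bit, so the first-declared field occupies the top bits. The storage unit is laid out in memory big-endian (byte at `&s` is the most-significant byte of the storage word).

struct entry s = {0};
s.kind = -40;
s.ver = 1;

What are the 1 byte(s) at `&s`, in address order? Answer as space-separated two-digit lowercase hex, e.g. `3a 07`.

b1

kind:7 = -40 → 0x58 << 1 → word 0xb0
ver:1 = 1 → 0x1 << 0 → word 0xb1
word = 0xb1 → big-endian bytes:
  [0]=0xb1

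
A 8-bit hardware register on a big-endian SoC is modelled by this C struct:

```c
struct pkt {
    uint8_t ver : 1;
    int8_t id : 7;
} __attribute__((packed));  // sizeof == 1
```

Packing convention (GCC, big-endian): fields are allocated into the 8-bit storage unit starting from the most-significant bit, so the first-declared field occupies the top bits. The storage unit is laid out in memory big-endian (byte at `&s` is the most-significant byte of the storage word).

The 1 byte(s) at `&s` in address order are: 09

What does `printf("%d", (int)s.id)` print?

[0]=0x09 (big-endian) → word 0x09
ver:1 @ bit 7 → (0x09>>7)&0x1 = 0x0
id:7 @ bit 0 → (0x09>>0)&0x7f = 0x9  ←
id signed 7b, MSB=0: value = 9

9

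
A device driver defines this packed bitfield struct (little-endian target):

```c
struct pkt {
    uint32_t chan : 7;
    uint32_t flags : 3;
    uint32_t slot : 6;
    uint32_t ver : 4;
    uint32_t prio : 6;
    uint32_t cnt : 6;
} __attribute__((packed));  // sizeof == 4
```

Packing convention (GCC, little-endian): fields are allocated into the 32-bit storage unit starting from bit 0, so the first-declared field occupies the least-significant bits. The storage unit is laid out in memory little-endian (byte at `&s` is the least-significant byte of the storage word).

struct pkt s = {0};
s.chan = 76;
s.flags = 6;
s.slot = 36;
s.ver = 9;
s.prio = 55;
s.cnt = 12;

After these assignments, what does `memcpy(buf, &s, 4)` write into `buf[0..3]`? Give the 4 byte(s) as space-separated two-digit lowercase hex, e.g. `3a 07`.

chan (7b) val=76 bits=0x4c at bit 0: 0x0000004c
flags (3b) val=6 bits=0x6 at bit 7: 0x0000034c
slot (6b) val=36 bits=0x24 at bit 10: 0x0000934c
ver (4b) val=9 bits=0x9 at bit 16: 0x0009934c
prio (6b) val=55 bits=0x37 at bit 20: 0x0379934c
cnt (6b) val=12 bits=0xc at bit 26: 0x3379934c
word = 0x3379934c → little-endian bytes:
  [0]=0x4c  [1]=0x93  [2]=0x79  [3]=0x33

4c 93 79 33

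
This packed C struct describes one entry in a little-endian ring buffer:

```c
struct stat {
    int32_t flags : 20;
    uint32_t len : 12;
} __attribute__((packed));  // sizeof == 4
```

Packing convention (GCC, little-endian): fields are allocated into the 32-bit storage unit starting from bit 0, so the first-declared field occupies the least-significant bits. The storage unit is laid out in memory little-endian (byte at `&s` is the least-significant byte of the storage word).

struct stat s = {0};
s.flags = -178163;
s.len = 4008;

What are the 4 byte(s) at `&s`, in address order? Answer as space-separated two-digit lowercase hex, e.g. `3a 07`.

flags (20b) val=-178163 bits=0xd480d at bit 0: 0x000d480d
len (12b) val=4008 bits=0xfa8 at bit 20: 0xfa8d480d
word = 0xfa8d480d → little-endian bytes:
  [0]=0x0d  [1]=0x48  [2]=0x8d  [3]=0xfa

0d 48 8d fa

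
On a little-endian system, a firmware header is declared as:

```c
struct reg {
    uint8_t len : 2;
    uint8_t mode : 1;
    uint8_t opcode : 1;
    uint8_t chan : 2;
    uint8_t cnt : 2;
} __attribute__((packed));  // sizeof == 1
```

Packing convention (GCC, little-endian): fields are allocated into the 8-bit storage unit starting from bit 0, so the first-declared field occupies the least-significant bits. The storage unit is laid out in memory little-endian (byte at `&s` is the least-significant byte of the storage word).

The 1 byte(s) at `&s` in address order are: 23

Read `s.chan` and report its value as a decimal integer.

2

[0]=0x23 (little-endian) → word 0x23
len [0+:2] = (word>>0) & 0x3 = 3
mode [2+:1] = (word>>2) & 0x1 = 0
opcode [3+:1] = (word>>3) & 0x1 = 0
chan [4+:2] = (word>>4) & 0x3 = 2  ←
cnt [6+:2] = (word>>6) & 0x3 = 0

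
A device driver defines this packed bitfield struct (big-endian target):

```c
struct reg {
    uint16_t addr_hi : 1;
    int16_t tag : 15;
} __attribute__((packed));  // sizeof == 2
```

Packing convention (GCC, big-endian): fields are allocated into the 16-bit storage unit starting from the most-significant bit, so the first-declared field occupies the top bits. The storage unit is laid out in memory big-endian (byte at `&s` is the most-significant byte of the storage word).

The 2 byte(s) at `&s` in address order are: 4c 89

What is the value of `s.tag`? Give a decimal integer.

[0]=0x4c [1]=0x89 (big-endian) → word 0x4c89
addr_hi:1 @ bit 15 → (0x4c89>>15)&0x1 = 0x0
tag:15 @ bit 0 → (0x4c89>>0)&0x7fff = 0x4c89  ←
tag signed 15b, MSB=1: 19593 - 32768 = -13175

-13175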